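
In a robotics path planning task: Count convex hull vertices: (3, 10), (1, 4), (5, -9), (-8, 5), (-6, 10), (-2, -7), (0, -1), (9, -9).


Convex hull vertices (CCW): (-8, 5), (-2, -7), (5, -9), (9, -9), (3, 10), (-6, 10)
Count = 6

6


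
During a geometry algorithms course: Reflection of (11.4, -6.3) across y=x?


Reflection over y=x: (x,y) -> (y,x)
(11.4, -6.3) -> (-6.3, 11.4)

(-6.3, 11.4)


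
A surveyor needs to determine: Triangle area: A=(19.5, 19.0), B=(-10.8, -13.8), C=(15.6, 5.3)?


Area = |x_A(y_B-y_C) + x_B(y_C-y_A) + x_C(y_A-y_B)|/2
= |(-372.45) + 147.96 + 511.68|/2
= 287.19/2 = 143.595

143.595


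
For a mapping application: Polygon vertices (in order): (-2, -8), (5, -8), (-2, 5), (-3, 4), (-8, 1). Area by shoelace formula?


Shoelace sum: ((-2)*(-8) - 5*(-8)) + (5*5 - (-2)*(-8)) + ((-2)*4 - (-3)*5) + ((-3)*1 - (-8)*4) + ((-8)*(-8) - (-2)*1)
= 167
Area = |167|/2 = 83.5

83.5


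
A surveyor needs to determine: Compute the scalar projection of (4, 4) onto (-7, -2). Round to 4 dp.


u.v = -36, |v| = sqrt(53) = 7.2801
Scalar projection = u.v / |v| = -36 / sqrt(53) = -4.945

-4.945


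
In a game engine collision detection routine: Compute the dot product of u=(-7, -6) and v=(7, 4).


u . v = u_x*v_x + u_y*v_y = (-7)*7 + (-6)*4
= (-49) + (-24) = -73

-73


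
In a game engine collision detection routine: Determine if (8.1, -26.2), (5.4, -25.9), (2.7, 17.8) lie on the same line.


Cross product: (5.4-8.1)*(17.8-(-26.2)) - ((-25.9)-(-26.2))*(2.7-8.1)
= -117.18

No, not collinear


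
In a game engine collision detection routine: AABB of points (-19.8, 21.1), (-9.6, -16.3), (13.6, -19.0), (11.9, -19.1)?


x range: [-19.8, 13.6]
y range: [-19.1, 21.1]
Bounding box: (-19.8,-19.1) to (13.6,21.1)

(-19.8,-19.1) to (13.6,21.1)


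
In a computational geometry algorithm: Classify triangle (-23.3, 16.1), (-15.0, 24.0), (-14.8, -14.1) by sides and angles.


Side lengths squared: AB^2=131.3, BC^2=1451.65, CA^2=984.29
Sorted: [131.3, 984.29, 1451.65]
By sides: Scalene, By angles: Obtuse

Scalene, Obtuse


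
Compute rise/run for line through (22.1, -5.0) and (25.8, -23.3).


slope = (y2-y1)/(x2-x1) = ((-23.3)-(-5))/(25.8-22.1) = (-18.3)/3.7 = -4.9459

-4.9459


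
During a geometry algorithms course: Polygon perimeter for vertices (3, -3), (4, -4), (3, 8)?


Sides: (3, -3)->(4, -4): sqrt(2) = 1.414214, (4, -4)->(3, 8): sqrt(145) = 12.041595, (3, 8)->(3, -3): sqrt(121) = 11
Sum = 24.455809
Perimeter = 24.4558

24.4558


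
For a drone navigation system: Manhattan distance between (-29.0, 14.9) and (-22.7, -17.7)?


|(-29)-(-22.7)| + |14.9-(-17.7)| = 6.3 + 32.6 = 38.9

38.9


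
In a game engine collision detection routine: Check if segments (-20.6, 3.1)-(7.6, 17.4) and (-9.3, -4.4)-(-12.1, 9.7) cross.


Cross products: d1=138.33, d2=-299.33, d3=-373.09, d4=64.57
d1*d2 < 0 and d3*d4 < 0? yes

Yes, they intersect


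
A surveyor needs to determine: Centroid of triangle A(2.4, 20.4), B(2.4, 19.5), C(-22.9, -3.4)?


Centroid = ((x_A+x_B+x_C)/3, (y_A+y_B+y_C)/3)
= ((2.4+2.4+(-22.9))/3, (20.4+19.5+(-3.4))/3)
= (-6.0333, 12.1667)

(-6.0333, 12.1667)


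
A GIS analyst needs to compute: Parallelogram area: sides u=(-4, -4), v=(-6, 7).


|u x v| = |(-4)*7 - (-4)*(-6)|
= |(-28) - 24| = 52

52


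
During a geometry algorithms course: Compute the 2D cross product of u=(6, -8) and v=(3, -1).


u x v = u_x*v_y - u_y*v_x = 6*(-1) - (-8)*3
= (-6) - (-24) = 18

18


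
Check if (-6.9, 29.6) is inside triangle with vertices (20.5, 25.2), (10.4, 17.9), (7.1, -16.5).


Cross products: AB x AP = -244.46, BC x BP = -633.73, CA x CP = 1201.54
All same sign? no

No, outside


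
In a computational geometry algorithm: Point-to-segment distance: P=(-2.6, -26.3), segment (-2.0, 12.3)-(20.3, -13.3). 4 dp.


Project P onto AB: t = 0.8457 (clamped to [0,1])
Closest point on segment: (16.8588, -9.3496)
Distance: 25.8062

25.8062


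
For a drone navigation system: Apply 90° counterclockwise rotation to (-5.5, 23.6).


90° CCW: (x,y) -> (-y, x)
(-5.5,23.6) -> (-23.6, -5.5)

(-23.6, -5.5)


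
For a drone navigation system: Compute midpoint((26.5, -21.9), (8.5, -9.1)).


M = ((26.5+8.5)/2, ((-21.9)+(-9.1))/2)
= (17.5, -15.5)

(17.5, -15.5)


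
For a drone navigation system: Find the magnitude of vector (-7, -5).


|u| = sqrt((-7)^2 + (-5)^2) = sqrt(74) = 8.6023

8.6023


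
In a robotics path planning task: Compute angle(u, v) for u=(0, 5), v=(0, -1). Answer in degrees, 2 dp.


u.v = -5, |u| = sqrt(25) = 5, |v| = sqrt(1) = 1
cos(theta) = u.v/(|u||v|) = -5/sqrt(25) = -1
theta = acos(-1) = 180 degrees

180 degrees


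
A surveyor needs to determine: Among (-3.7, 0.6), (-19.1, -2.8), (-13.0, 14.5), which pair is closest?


d(P0,P1) = 15.7709, d(P0,P2) = 16.7242, d(P1,P2) = 18.3439
Closest: P0 and P1

Closest pair: (-3.7, 0.6) and (-19.1, -2.8), distance = 15.7709


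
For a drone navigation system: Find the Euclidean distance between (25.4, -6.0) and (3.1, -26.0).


dx=-22.3, dy=-20
d^2 = (-22.3)^2 + (-20)^2 = 897.29
d = sqrt(897.29) = 29.9548

29.9548


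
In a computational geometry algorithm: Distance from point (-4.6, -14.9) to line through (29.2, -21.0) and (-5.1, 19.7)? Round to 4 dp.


|cross product| = 1166.43
|line direction| = sqrt(2832.98) = 53.2257
Distance = 1166.43/sqrt(2832.98) = 21.9148

21.9148


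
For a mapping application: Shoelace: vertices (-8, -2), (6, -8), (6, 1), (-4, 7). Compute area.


Shoelace sum: ((-8)*(-8) - 6*(-2)) + (6*1 - 6*(-8)) + (6*7 - (-4)*1) + ((-4)*(-2) - (-8)*7)
= 240
Area = |240|/2 = 120

120


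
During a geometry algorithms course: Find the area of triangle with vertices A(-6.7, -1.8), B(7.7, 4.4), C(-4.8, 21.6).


Area = |x_A(y_B-y_C) + x_B(y_C-y_A) + x_C(y_A-y_B)|/2
= |115.24 + 180.18 + 29.76|/2
= 325.18/2 = 162.59

162.59


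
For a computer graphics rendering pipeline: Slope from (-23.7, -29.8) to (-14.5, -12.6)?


slope = (y2-y1)/(x2-x1) = ((-12.6)-(-29.8))/((-14.5)-(-23.7)) = 17.2/9.2 = 1.8696

1.8696


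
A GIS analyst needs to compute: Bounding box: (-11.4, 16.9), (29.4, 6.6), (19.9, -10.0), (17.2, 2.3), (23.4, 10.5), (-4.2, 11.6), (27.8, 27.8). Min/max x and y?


x range: [-11.4, 29.4]
y range: [-10, 27.8]
Bounding box: (-11.4,-10) to (29.4,27.8)

(-11.4,-10) to (29.4,27.8)


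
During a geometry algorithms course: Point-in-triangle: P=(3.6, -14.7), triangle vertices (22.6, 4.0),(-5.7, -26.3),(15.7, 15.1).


Cross products: AB x AP = -46.49, BC x BP = -136.78, CA x CP = -339.93
All same sign? yes

Yes, inside


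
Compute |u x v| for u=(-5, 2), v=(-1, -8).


|u x v| = |(-5)*(-8) - 2*(-1)|
= |40 - (-2)| = 42

42


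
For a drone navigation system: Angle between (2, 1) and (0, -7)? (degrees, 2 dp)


u.v = -7, |u| = sqrt(5) = 2.2361, |v| = sqrt(49) = 7
cos(theta) = u.v/(|u||v|) = -7/sqrt(245) = -0.447214
theta = acos(-0.447214) = 116.57 degrees

116.57 degrees


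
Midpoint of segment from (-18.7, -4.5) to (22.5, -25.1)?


M = (((-18.7)+22.5)/2, ((-4.5)+(-25.1))/2)
= (1.9, -14.8)

(1.9, -14.8)


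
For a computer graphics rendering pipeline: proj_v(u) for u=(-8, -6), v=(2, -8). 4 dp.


u.v = 32, |v| = sqrt(68) = 8.2462
Scalar projection = u.v / |v| = 32 / sqrt(68) = 3.8806

3.8806


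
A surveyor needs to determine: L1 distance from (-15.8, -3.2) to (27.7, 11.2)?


|(-15.8)-27.7| + |(-3.2)-11.2| = 43.5 + 14.4 = 57.9

57.9


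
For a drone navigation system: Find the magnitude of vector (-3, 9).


|u| = sqrt((-3)^2 + 9^2) = sqrt(90) = 9.4868

9.4868


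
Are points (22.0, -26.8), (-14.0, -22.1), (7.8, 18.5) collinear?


Cross product: ((-14)-22)*(18.5-(-26.8)) - ((-22.1)-(-26.8))*(7.8-22)
= -1564.06

No, not collinear


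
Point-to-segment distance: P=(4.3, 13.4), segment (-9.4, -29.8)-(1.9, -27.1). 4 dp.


Project P onto AB: t = 1 (clamped to [0,1])
Closest point on segment: (1.9, -27.1)
Distance: 40.571

40.571


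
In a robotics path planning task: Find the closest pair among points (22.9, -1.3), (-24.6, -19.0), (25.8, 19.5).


d(P0,P1) = 50.6906, d(P0,P2) = 21.0012, d(P1,P2) = 63.4225
Closest: P0 and P2

Closest pair: (22.9, -1.3) and (25.8, 19.5), distance = 21.0012


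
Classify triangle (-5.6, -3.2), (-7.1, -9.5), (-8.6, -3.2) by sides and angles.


Side lengths squared: AB^2=41.94, BC^2=41.94, CA^2=9
Sorted: [9, 41.94, 41.94]
By sides: Isosceles, By angles: Acute

Isosceles, Acute


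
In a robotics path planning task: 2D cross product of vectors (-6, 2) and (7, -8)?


u x v = u_x*v_y - u_y*v_x = (-6)*(-8) - 2*7
= 48 - 14 = 34

34


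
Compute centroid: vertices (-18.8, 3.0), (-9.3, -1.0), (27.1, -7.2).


Centroid = ((x_A+x_B+x_C)/3, (y_A+y_B+y_C)/3)
= (((-18.8)+(-9.3)+27.1)/3, (3+(-1)+(-7.2))/3)
= (-0.3333, -1.7333)

(-0.3333, -1.7333)


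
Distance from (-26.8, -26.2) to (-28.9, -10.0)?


dx=-2.1, dy=16.2
d^2 = (-2.1)^2 + 16.2^2 = 266.85
d = sqrt(266.85) = 16.3355

16.3355


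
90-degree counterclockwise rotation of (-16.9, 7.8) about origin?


90° CCW: (x,y) -> (-y, x)
(-16.9,7.8) -> (-7.8, -16.9)

(-7.8, -16.9)


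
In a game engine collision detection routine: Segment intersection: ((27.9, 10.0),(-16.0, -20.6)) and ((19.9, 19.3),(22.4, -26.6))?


Cross products: d1=343.95, d2=-1747.56, d3=-653.07, d4=1438.44
d1*d2 < 0 and d3*d4 < 0? yes

Yes, they intersect


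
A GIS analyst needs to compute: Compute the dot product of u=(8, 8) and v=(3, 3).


u . v = u_x*v_x + u_y*v_y = 8*3 + 8*3
= 24 + 24 = 48

48


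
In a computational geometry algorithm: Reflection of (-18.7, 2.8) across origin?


Reflection over origin: (x,y) -> (-x,-y)
(-18.7, 2.8) -> (18.7, -2.8)

(18.7, -2.8)


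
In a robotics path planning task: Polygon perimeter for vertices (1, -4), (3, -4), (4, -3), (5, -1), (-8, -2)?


Sides: (1, -4)->(3, -4): sqrt(4) = 2, (3, -4)->(4, -3): sqrt(2) = 1.414214, (4, -3)->(5, -1): sqrt(5) = 2.236068, (5, -1)->(-8, -2): sqrt(170) = 13.038405, (-8, -2)->(1, -4): sqrt(85) = 9.219544
Sum = 27.908231
Perimeter = 27.9082

27.9082


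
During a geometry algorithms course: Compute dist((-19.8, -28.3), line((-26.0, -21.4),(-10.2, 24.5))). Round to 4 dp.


|cross product| = 393.6
|line direction| = sqrt(2356.45) = 48.5433
Distance = 393.6/sqrt(2356.45) = 8.1082

8.1082


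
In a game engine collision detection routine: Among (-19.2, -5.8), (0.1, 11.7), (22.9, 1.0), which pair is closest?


d(P0,P1) = 26.0526, d(P0,P2) = 42.6456, d(P1,P2) = 25.1859
Closest: P1 and P2

Closest pair: (0.1, 11.7) and (22.9, 1.0), distance = 25.1859


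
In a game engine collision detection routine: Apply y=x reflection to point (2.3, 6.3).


Reflection over y=x: (x,y) -> (y,x)
(2.3, 6.3) -> (6.3, 2.3)

(6.3, 2.3)


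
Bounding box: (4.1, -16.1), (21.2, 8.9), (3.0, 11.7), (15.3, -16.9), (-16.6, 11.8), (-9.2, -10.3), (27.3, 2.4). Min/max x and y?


x range: [-16.6, 27.3]
y range: [-16.9, 11.8]
Bounding box: (-16.6,-16.9) to (27.3,11.8)

(-16.6,-16.9) to (27.3,11.8)


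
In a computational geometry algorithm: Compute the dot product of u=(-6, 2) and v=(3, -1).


u . v = u_x*v_x + u_y*v_y = (-6)*3 + 2*(-1)
= (-18) + (-2) = -20

-20


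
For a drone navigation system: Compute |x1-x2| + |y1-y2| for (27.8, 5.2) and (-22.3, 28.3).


|27.8-(-22.3)| + |5.2-28.3| = 50.1 + 23.1 = 73.2

73.2


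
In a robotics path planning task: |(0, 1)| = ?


|u| = sqrt(0^2 + 1^2) = sqrt(1) = 1

1


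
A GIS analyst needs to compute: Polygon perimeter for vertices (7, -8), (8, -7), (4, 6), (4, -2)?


Sides: (7, -8)->(8, -7): sqrt(2) = 1.414214, (8, -7)->(4, 6): sqrt(185) = 13.601471, (4, 6)->(4, -2): sqrt(64) = 8, (4, -2)->(7, -8): sqrt(45) = 6.708204
Sum = 29.723889
Perimeter = 29.7239

29.7239


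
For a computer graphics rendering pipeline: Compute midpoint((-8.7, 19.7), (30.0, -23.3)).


M = (((-8.7)+30)/2, (19.7+(-23.3))/2)
= (10.65, -1.8)

(10.65, -1.8)


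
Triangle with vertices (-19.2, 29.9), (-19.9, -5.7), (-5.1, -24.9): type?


Side lengths squared: AB^2=1267.85, BC^2=587.68, CA^2=3201.85
Sorted: [587.68, 1267.85, 3201.85]
By sides: Scalene, By angles: Obtuse

Scalene, Obtuse


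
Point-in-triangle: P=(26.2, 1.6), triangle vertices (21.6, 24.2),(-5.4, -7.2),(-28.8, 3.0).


Cross products: AB x AP = 754.64, BC x BP = -528.24, CA x CP = -1236.56
All same sign? no

No, outside


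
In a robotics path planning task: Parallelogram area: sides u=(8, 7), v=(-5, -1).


|u x v| = |8*(-1) - 7*(-5)|
= |(-8) - (-35)| = 27

27


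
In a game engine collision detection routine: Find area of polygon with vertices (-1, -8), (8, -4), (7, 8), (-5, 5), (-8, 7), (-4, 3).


Shoelace sum: ((-1)*(-4) - 8*(-8)) + (8*8 - 7*(-4)) + (7*5 - (-5)*8) + ((-5)*7 - (-8)*5) + ((-8)*3 - (-4)*7) + ((-4)*(-8) - (-1)*3)
= 279
Area = |279|/2 = 139.5

139.5


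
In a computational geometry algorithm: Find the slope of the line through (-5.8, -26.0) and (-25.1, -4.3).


slope = (y2-y1)/(x2-x1) = ((-4.3)-(-26))/((-25.1)-(-5.8)) = 21.7/(-19.3) = -1.1244

-1.1244


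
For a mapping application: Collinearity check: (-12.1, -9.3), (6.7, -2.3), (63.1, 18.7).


Cross product: (6.7-(-12.1))*(18.7-(-9.3)) - ((-2.3)-(-9.3))*(63.1-(-12.1))
= 0

Yes, collinear


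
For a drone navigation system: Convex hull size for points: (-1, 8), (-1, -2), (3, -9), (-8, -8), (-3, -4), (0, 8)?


Convex hull vertices (CCW): (-8, -8), (3, -9), (0, 8), (-1, 8)
Count = 4

4


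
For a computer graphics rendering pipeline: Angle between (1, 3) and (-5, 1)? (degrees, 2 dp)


u.v = -2, |u| = sqrt(10) = 3.1623, |v| = sqrt(26) = 5.099
cos(theta) = u.v/(|u||v|) = -2/sqrt(260) = -0.124035
theta = acos(-0.124035) = 97.13 degrees

97.13 degrees


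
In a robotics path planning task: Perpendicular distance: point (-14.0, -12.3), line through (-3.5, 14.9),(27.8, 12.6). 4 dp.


|cross product| = 875.51
|line direction| = sqrt(984.98) = 31.3844
Distance = 875.51/sqrt(984.98) = 27.8964

27.8964


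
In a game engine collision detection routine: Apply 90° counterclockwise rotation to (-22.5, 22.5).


90° CCW: (x,y) -> (-y, x)
(-22.5,22.5) -> (-22.5, -22.5)

(-22.5, -22.5)


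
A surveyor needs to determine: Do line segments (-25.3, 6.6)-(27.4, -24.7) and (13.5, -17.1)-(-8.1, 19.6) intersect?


Cross products: d1=912.04, d2=-345.97, d3=-34.55, d4=1223.46
d1*d2 < 0 and d3*d4 < 0? yes

Yes, they intersect


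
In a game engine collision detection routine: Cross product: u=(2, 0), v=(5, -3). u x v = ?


u x v = u_x*v_y - u_y*v_x = 2*(-3) - 0*5
= (-6) - 0 = -6

-6


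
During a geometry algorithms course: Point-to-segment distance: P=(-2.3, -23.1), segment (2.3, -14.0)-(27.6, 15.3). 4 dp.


Project P onto AB: t = 0 (clamped to [0,1])
Closest point on segment: (2.3, -14)
Distance: 10.1966

10.1966


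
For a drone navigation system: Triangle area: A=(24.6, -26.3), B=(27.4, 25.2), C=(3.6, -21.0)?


Area = |x_A(y_B-y_C) + x_B(y_C-y_A) + x_C(y_A-y_B)|/2
= |1136.52 + 145.22 + (-185.4)|/2
= 1096.34/2 = 548.17

548.17


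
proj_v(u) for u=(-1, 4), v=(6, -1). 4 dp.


u.v = -10, |v| = sqrt(37) = 6.0828
Scalar projection = u.v / |v| = -10 / sqrt(37) = -1.644

-1.644


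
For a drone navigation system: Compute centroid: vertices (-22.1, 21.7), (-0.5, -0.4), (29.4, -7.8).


Centroid = ((x_A+x_B+x_C)/3, (y_A+y_B+y_C)/3)
= (((-22.1)+(-0.5)+29.4)/3, (21.7+(-0.4)+(-7.8))/3)
= (2.2667, 4.5)

(2.2667, 4.5)


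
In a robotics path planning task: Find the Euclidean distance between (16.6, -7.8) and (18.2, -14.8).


dx=1.6, dy=-7
d^2 = 1.6^2 + (-7)^2 = 51.56
d = sqrt(51.56) = 7.1805

7.1805


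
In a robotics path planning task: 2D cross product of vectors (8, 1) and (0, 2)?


u x v = u_x*v_y - u_y*v_x = 8*2 - 1*0
= 16 - 0 = 16

16


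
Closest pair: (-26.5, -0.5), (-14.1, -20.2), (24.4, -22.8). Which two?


d(P0,P1) = 23.2777, d(P0,P2) = 55.5707, d(P1,P2) = 38.5877
Closest: P0 and P1

Closest pair: (-26.5, -0.5) and (-14.1, -20.2), distance = 23.2777


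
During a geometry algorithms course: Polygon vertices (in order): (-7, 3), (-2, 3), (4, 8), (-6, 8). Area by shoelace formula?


Shoelace sum: ((-7)*3 - (-2)*3) + ((-2)*8 - 4*3) + (4*8 - (-6)*8) + ((-6)*3 - (-7)*8)
= 75
Area = |75|/2 = 37.5

37.5


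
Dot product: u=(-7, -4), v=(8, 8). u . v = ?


u . v = u_x*v_x + u_y*v_y = (-7)*8 + (-4)*8
= (-56) + (-32) = -88

-88


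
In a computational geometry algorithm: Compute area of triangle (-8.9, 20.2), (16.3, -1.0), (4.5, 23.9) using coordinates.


Area = |x_A(y_B-y_C) + x_B(y_C-y_A) + x_C(y_A-y_B)|/2
= |221.61 + 60.31 + 95.4|/2
= 377.32/2 = 188.66

188.66


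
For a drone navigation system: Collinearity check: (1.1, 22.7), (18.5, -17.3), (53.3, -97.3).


Cross product: (18.5-1.1)*((-97.3)-22.7) - ((-17.3)-22.7)*(53.3-1.1)
= 0

Yes, collinear


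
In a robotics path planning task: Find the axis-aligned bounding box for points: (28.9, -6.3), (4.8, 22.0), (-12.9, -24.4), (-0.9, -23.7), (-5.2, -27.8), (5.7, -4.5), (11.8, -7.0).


x range: [-12.9, 28.9]
y range: [-27.8, 22]
Bounding box: (-12.9,-27.8) to (28.9,22)

(-12.9,-27.8) to (28.9,22)


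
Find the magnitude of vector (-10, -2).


|u| = sqrt((-10)^2 + (-2)^2) = sqrt(104) = 10.198

10.198


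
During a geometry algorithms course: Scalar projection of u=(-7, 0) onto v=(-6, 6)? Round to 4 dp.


u.v = 42, |v| = sqrt(72) = 8.4853
Scalar projection = u.v / |v| = 42 / sqrt(72) = 4.9497

4.9497


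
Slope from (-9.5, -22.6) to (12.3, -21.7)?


slope = (y2-y1)/(x2-x1) = ((-21.7)-(-22.6))/(12.3-(-9.5)) = 0.9/21.8 = 0.0413

0.0413


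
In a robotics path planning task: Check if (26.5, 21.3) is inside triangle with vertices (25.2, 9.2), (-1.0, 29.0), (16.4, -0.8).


Cross products: AB x AP = -342.76, BC x BP = 685.52, CA x CP = 93.48
All same sign? no

No, outside


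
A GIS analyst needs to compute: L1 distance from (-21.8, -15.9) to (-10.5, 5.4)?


|(-21.8)-(-10.5)| + |(-15.9)-5.4| = 11.3 + 21.3 = 32.6

32.6


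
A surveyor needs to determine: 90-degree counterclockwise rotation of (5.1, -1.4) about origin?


90° CCW: (x,y) -> (-y, x)
(5.1,-1.4) -> (1.4, 5.1)

(1.4, 5.1)


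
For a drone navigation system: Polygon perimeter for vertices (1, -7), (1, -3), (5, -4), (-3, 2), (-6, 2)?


Sides: (1, -7)->(1, -3): sqrt(16) = 4, (1, -3)->(5, -4): sqrt(17) = 4.123106, (5, -4)->(-3, 2): sqrt(100) = 10, (-3, 2)->(-6, 2): sqrt(9) = 3, (-6, 2)->(1, -7): sqrt(130) = 11.401754
Sum = 32.52486
Perimeter = 32.5249

32.5249


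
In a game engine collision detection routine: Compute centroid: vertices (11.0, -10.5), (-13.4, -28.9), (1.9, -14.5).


Centroid = ((x_A+x_B+x_C)/3, (y_A+y_B+y_C)/3)
= ((11+(-13.4)+1.9)/3, ((-10.5)+(-28.9)+(-14.5))/3)
= (-0.1667, -17.9667)

(-0.1667, -17.9667)


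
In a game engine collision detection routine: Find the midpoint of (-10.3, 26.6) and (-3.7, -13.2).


M = (((-10.3)+(-3.7))/2, (26.6+(-13.2))/2)
= (-7, 6.7)

(-7, 6.7)


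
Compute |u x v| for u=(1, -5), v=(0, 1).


|u x v| = |1*1 - (-5)*0|
= |1 - 0| = 1

1


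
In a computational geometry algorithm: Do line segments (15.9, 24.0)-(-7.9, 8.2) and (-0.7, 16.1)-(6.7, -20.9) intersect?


Cross products: d1=672.66, d2=-324.86, d3=-74.26, d4=923.26
d1*d2 < 0 and d3*d4 < 0? yes

Yes, they intersect


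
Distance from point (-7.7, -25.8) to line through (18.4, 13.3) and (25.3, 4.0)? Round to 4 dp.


|cross product| = 512.52
|line direction| = sqrt(134.1) = 11.5802
Distance = 512.52/sqrt(134.1) = 44.2585

44.2585


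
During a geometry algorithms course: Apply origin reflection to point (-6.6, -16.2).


Reflection over origin: (x,y) -> (-x,-y)
(-6.6, -16.2) -> (6.6, 16.2)

(6.6, 16.2)


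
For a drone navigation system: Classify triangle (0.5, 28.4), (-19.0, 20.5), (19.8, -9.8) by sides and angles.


Side lengths squared: AB^2=442.66, BC^2=2423.53, CA^2=1831.73
Sorted: [442.66, 1831.73, 2423.53]
By sides: Scalene, By angles: Obtuse

Scalene, Obtuse


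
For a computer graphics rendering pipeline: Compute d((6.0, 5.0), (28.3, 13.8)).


dx=22.3, dy=8.8
d^2 = 22.3^2 + 8.8^2 = 574.73
d = sqrt(574.73) = 23.9735

23.9735


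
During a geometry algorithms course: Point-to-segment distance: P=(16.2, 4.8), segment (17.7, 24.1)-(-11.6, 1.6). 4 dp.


Project P onto AB: t = 0.3504 (clamped to [0,1])
Closest point on segment: (7.4334, 16.2161)
Distance: 14.3938

14.3938


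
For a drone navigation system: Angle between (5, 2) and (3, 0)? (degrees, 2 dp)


u.v = 15, |u| = sqrt(29) = 5.3852, |v| = sqrt(9) = 3
cos(theta) = u.v/(|u||v|) = 15/sqrt(261) = 0.928477
theta = acos(0.928477) = 21.8 degrees

21.8 degrees


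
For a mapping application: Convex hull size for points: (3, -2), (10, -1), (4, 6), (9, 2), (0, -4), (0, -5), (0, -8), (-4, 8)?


Convex hull vertices (CCW): (-4, 8), (0, -8), (10, -1), (9, 2), (4, 6)
Count = 5

5


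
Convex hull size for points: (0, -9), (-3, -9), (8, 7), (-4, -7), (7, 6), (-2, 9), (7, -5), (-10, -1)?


Convex hull vertices (CCW): (-10, -1), (-3, -9), (0, -9), (7, -5), (8, 7), (-2, 9)
Count = 6

6


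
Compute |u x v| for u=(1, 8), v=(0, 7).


|u x v| = |1*7 - 8*0|
= |7 - 0| = 7

7


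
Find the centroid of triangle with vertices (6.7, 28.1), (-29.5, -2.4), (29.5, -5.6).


Centroid = ((x_A+x_B+x_C)/3, (y_A+y_B+y_C)/3)
= ((6.7+(-29.5)+29.5)/3, (28.1+(-2.4)+(-5.6))/3)
= (2.2333, 6.7)

(2.2333, 6.7)


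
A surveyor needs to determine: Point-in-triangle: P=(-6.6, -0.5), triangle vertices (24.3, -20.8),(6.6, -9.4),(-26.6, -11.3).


Cross products: AB x AP = -7.05, BC x BP = -320.56, CA x CP = 739.72
All same sign? no

No, outside


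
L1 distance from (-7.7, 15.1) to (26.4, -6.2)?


|(-7.7)-26.4| + |15.1-(-6.2)| = 34.1 + 21.3 = 55.4

55.4


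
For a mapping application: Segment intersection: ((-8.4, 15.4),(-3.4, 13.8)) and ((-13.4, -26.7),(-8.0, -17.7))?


Cross products: d1=182.34, d2=128.7, d3=-218.5, d4=-164.86
d1*d2 < 0 and d3*d4 < 0? no

No, they don't intersect


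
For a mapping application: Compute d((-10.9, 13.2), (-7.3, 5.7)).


dx=3.6, dy=-7.5
d^2 = 3.6^2 + (-7.5)^2 = 69.21
d = sqrt(69.21) = 8.3193

8.3193


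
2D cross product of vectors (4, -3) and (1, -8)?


u x v = u_x*v_y - u_y*v_x = 4*(-8) - (-3)*1
= (-32) - (-3) = -29

-29


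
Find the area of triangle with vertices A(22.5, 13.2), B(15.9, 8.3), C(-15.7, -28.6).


Area = |x_A(y_B-y_C) + x_B(y_C-y_A) + x_C(y_A-y_B)|/2
= |830.25 + (-664.62) + (-76.93)|/2
= 88.7/2 = 44.35

44.35


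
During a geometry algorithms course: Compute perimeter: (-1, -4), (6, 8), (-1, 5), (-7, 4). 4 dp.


Sides: (-1, -4)->(6, 8): sqrt(193) = 13.892444, (6, 8)->(-1, 5): sqrt(58) = 7.615773, (-1, 5)->(-7, 4): sqrt(37) = 6.082763, (-7, 4)->(-1, -4): sqrt(100) = 10
Sum = 37.59098
Perimeter = 37.591

37.591


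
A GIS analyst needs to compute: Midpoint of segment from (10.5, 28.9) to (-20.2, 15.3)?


M = ((10.5+(-20.2))/2, (28.9+15.3)/2)
= (-4.85, 22.1)

(-4.85, 22.1)


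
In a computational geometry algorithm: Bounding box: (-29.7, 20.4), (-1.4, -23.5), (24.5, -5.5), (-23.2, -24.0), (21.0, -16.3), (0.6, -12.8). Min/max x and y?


x range: [-29.7, 24.5]
y range: [-24, 20.4]
Bounding box: (-29.7,-24) to (24.5,20.4)

(-29.7,-24) to (24.5,20.4)


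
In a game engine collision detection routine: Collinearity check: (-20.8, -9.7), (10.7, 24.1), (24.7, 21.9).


Cross product: (10.7-(-20.8))*(21.9-(-9.7)) - (24.1-(-9.7))*(24.7-(-20.8))
= -542.5

No, not collinear


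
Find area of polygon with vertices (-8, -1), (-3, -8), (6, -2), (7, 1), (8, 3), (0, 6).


Shoelace sum: ((-8)*(-8) - (-3)*(-1)) + ((-3)*(-2) - 6*(-8)) + (6*1 - 7*(-2)) + (7*3 - 8*1) + (8*6 - 0*3) + (0*(-1) - (-8)*6)
= 244
Area = |244|/2 = 122

122


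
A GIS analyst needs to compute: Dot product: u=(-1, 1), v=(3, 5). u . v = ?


u . v = u_x*v_x + u_y*v_y = (-1)*3 + 1*5
= (-3) + 5 = 2

2


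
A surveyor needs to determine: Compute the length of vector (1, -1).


|u| = sqrt(1^2 + (-1)^2) = sqrt(2) = 1.4142

1.4142


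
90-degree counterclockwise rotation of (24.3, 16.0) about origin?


90° CCW: (x,y) -> (-y, x)
(24.3,16) -> (-16, 24.3)

(-16, 24.3)


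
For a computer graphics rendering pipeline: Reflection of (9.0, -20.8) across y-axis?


Reflection over y-axis: (x,y) -> (-x,y)
(9, -20.8) -> (-9, -20.8)

(-9, -20.8)


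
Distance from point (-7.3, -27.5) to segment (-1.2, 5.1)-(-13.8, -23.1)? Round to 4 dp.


Project P onto AB: t = 1 (clamped to [0,1])
Closest point on segment: (-13.8, -23.1)
Distance: 7.8492

7.8492


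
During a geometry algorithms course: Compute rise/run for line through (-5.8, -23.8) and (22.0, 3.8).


slope = (y2-y1)/(x2-x1) = (3.8-(-23.8))/(22-(-5.8)) = 27.6/27.8 = 0.9928

0.9928


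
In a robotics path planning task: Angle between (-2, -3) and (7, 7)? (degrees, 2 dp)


u.v = -35, |u| = sqrt(13) = 3.6056, |v| = sqrt(98) = 9.8995
cos(theta) = u.v/(|u||v|) = -35/sqrt(1274) = -0.980581
theta = acos(-0.980581) = 168.69 degrees

168.69 degrees


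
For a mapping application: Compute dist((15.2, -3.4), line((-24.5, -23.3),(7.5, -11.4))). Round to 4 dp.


|cross product| = 164.37
|line direction| = sqrt(1165.61) = 34.141
Distance = 164.37/sqrt(1165.61) = 4.8144

4.8144


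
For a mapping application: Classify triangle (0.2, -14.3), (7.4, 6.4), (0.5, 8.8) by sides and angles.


Side lengths squared: AB^2=480.33, BC^2=53.37, CA^2=533.7
Sorted: [53.37, 480.33, 533.7]
By sides: Scalene, By angles: Right

Scalene, Right


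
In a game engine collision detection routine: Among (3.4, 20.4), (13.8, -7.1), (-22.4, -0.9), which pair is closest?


d(P0,P1) = 29.4009, d(P0,P2) = 33.4564, d(P1,P2) = 36.7271
Closest: P0 and P1

Closest pair: (3.4, 20.4) and (13.8, -7.1), distance = 29.4009


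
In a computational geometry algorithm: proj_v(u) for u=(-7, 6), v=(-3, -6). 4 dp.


u.v = -15, |v| = sqrt(45) = 6.7082
Scalar projection = u.v / |v| = -15 / sqrt(45) = -2.2361

-2.2361


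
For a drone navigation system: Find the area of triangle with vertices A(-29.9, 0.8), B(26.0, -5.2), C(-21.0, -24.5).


Area = |x_A(y_B-y_C) + x_B(y_C-y_A) + x_C(y_A-y_B)|/2
= |(-577.07) + (-657.8) + (-126)|/2
= 1360.87/2 = 680.435

680.435


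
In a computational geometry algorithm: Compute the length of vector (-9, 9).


|u| = sqrt((-9)^2 + 9^2) = sqrt(162) = 12.7279

12.7279


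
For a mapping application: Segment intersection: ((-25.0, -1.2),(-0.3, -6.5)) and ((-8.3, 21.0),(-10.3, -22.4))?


Cross products: d1=-680.38, d2=402.2, d3=636.85, d4=-445.73
d1*d2 < 0 and d3*d4 < 0? yes

Yes, they intersect


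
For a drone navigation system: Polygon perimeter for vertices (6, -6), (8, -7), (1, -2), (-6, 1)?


Sides: (6, -6)->(8, -7): sqrt(5) = 2.236068, (8, -7)->(1, -2): sqrt(74) = 8.602325, (1, -2)->(-6, 1): sqrt(58) = 7.615773, (-6, 1)->(6, -6): sqrt(193) = 13.892444
Sum = 32.34661
Perimeter = 32.3466

32.3466


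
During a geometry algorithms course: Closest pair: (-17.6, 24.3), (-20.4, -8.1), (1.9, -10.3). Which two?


d(P0,P1) = 32.5208, d(P0,P2) = 39.7166, d(P1,P2) = 22.4083
Closest: P1 and P2

Closest pair: (-20.4, -8.1) and (1.9, -10.3), distance = 22.4083


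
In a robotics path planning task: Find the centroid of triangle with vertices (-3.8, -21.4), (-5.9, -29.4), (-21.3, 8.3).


Centroid = ((x_A+x_B+x_C)/3, (y_A+y_B+y_C)/3)
= (((-3.8)+(-5.9)+(-21.3))/3, ((-21.4)+(-29.4)+8.3)/3)
= (-10.3333, -14.1667)

(-10.3333, -14.1667)


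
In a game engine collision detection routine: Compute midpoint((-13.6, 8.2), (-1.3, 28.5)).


M = (((-13.6)+(-1.3))/2, (8.2+28.5)/2)
= (-7.45, 18.35)

(-7.45, 18.35)


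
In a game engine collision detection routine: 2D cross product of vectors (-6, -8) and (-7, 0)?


u x v = u_x*v_y - u_y*v_x = (-6)*0 - (-8)*(-7)
= 0 - 56 = -56

-56


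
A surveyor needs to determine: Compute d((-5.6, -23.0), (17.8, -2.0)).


dx=23.4, dy=21
d^2 = 23.4^2 + 21^2 = 988.56
d = sqrt(988.56) = 31.4414

31.4414


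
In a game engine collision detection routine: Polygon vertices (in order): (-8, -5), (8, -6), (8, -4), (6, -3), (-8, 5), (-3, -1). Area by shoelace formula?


Shoelace sum: ((-8)*(-6) - 8*(-5)) + (8*(-4) - 8*(-6)) + (8*(-3) - 6*(-4)) + (6*5 - (-8)*(-3)) + ((-8)*(-1) - (-3)*5) + ((-3)*(-5) - (-8)*(-1))
= 140
Area = |140|/2 = 70

70


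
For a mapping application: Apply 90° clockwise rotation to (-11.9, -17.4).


90° CW: (x,y) -> (y, -x)
(-11.9,-17.4) -> (-17.4, 11.9)

(-17.4, 11.9)


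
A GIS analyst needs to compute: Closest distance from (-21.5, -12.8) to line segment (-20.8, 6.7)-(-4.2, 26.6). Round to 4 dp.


Project P onto AB: t = 0 (clamped to [0,1])
Closest point on segment: (-20.8, 6.7)
Distance: 19.5126

19.5126


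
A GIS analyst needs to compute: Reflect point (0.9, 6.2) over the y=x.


Reflection over y=x: (x,y) -> (y,x)
(0.9, 6.2) -> (6.2, 0.9)

(6.2, 0.9)


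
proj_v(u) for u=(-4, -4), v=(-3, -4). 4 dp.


u.v = 28, |v| = sqrt(25) = 5
Scalar projection = u.v / |v| = 28 / sqrt(25) = 5.6

5.6


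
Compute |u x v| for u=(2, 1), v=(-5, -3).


|u x v| = |2*(-3) - 1*(-5)|
= |(-6) - (-5)| = 1

1


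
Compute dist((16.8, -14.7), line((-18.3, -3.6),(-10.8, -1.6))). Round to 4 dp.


|cross product| = 153.45
|line direction| = sqrt(60.25) = 7.7621
Distance = 153.45/sqrt(60.25) = 19.7692

19.7692


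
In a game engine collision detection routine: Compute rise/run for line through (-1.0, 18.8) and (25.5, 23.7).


slope = (y2-y1)/(x2-x1) = (23.7-18.8)/(25.5-(-1)) = 4.9/26.5 = 0.1849

0.1849


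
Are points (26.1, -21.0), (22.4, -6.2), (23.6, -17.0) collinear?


Cross product: (22.4-26.1)*((-17)-(-21)) - ((-6.2)-(-21))*(23.6-26.1)
= 22.2

No, not collinear


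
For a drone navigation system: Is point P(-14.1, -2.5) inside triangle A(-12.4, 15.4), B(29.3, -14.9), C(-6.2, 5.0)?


Cross products: AB x AP = -797.94, BC x BP = 423.46, CA x CP = 128.66
All same sign? no

No, outside


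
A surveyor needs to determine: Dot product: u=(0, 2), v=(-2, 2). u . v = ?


u . v = u_x*v_x + u_y*v_y = 0*(-2) + 2*2
= 0 + 4 = 4

4


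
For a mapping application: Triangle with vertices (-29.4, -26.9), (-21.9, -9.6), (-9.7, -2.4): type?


Side lengths squared: AB^2=355.54, BC^2=200.68, CA^2=988.34
Sorted: [200.68, 355.54, 988.34]
By sides: Scalene, By angles: Obtuse

Scalene, Obtuse


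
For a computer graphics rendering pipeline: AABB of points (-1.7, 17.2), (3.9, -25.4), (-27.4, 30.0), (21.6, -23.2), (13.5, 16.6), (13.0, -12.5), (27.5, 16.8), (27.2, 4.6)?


x range: [-27.4, 27.5]
y range: [-25.4, 30]
Bounding box: (-27.4,-25.4) to (27.5,30)

(-27.4,-25.4) to (27.5,30)


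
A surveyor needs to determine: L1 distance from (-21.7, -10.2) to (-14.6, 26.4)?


|(-21.7)-(-14.6)| + |(-10.2)-26.4| = 7.1 + 36.6 = 43.7

43.7


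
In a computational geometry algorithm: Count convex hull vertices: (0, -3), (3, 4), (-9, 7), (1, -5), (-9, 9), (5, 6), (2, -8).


Convex hull vertices (CCW): (-9, 7), (2, -8), (5, 6), (-9, 9)
Count = 4

4


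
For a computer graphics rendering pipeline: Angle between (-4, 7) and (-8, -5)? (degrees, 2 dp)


u.v = -3, |u| = sqrt(65) = 8.0623, |v| = sqrt(89) = 9.434
cos(theta) = u.v/(|u||v|) = -3/sqrt(5785) = -0.039443
theta = acos(-0.039443) = 92.26 degrees

92.26 degrees


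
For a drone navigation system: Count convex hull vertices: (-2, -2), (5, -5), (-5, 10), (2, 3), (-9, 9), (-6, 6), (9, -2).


Convex hull vertices (CCW): (-9, 9), (-2, -2), (5, -5), (9, -2), (-5, 10)
Count = 5

5


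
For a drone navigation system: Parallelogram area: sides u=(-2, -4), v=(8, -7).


|u x v| = |(-2)*(-7) - (-4)*8|
= |14 - (-32)| = 46

46


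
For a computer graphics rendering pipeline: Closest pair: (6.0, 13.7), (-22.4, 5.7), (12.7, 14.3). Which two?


d(P0,P1) = 29.5053, d(P0,P2) = 6.7268, d(P1,P2) = 36.1382
Closest: P0 and P2

Closest pair: (6.0, 13.7) and (12.7, 14.3), distance = 6.7268


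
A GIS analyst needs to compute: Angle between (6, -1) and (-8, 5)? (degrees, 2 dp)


u.v = -53, |u| = sqrt(37) = 6.0828, |v| = sqrt(89) = 9.434
cos(theta) = u.v/(|u||v|) = -53/sqrt(3293) = -0.923592
theta = acos(-0.923592) = 157.46 degrees

157.46 degrees


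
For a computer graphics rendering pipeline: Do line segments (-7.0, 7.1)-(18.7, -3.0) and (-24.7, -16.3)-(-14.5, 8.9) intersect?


Cross products: d1=-207.36, d2=-958.02, d3=-780.15, d4=-29.49
d1*d2 < 0 and d3*d4 < 0? no

No, they don't intersect


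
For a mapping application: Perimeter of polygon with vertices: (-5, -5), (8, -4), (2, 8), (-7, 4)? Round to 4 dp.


Sides: (-5, -5)->(8, -4): sqrt(170) = 13.038405, (8, -4)->(2, 8): sqrt(180) = 13.416408, (2, 8)->(-7, 4): sqrt(97) = 9.848858, (-7, 4)->(-5, -5): sqrt(85) = 9.219544
Sum = 45.523215
Perimeter = 45.5232

45.5232


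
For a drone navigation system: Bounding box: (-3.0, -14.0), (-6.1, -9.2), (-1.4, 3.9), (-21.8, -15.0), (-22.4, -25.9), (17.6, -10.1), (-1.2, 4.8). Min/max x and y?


x range: [-22.4, 17.6]
y range: [-25.9, 4.8]
Bounding box: (-22.4,-25.9) to (17.6,4.8)

(-22.4,-25.9) to (17.6,4.8)


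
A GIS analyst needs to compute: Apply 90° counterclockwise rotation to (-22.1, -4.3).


90° CCW: (x,y) -> (-y, x)
(-22.1,-4.3) -> (4.3, -22.1)

(4.3, -22.1)


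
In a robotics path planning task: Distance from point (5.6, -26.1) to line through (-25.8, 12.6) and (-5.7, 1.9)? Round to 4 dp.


|cross product| = 441.89
|line direction| = sqrt(518.5) = 22.7706
Distance = 441.89/sqrt(518.5) = 19.4062

19.4062


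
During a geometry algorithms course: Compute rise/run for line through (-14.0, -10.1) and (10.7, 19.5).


slope = (y2-y1)/(x2-x1) = (19.5-(-10.1))/(10.7-(-14)) = 29.6/24.7 = 1.1984

1.1984


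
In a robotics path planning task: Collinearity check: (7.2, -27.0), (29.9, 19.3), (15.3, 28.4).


Cross product: (29.9-7.2)*(28.4-(-27)) - (19.3-(-27))*(15.3-7.2)
= 882.55

No, not collinear


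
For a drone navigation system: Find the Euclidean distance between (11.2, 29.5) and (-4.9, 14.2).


dx=-16.1, dy=-15.3
d^2 = (-16.1)^2 + (-15.3)^2 = 493.3
d = sqrt(493.3) = 22.2104

22.2104


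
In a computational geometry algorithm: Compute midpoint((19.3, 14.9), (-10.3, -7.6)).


M = ((19.3+(-10.3))/2, (14.9+(-7.6))/2)
= (4.5, 3.65)

(4.5, 3.65)


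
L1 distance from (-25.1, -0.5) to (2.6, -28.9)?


|(-25.1)-2.6| + |(-0.5)-(-28.9)| = 27.7 + 28.4 = 56.1

56.1


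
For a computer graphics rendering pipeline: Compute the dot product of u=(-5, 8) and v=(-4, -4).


u . v = u_x*v_x + u_y*v_y = (-5)*(-4) + 8*(-4)
= 20 + (-32) = -12

-12


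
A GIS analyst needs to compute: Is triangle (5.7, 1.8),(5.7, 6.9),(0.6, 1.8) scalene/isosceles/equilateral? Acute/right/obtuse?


Side lengths squared: AB^2=26.01, BC^2=52.02, CA^2=26.01
Sorted: [26.01, 26.01, 52.02]
By sides: Isosceles, By angles: Right

Isosceles, Right


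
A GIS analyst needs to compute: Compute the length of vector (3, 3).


|u| = sqrt(3^2 + 3^2) = sqrt(18) = 4.2426

4.2426


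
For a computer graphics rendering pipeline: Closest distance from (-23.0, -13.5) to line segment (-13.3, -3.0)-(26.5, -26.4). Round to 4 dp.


Project P onto AB: t = 0 (clamped to [0,1])
Closest point on segment: (-13.3, -3)
Distance: 14.2948

14.2948


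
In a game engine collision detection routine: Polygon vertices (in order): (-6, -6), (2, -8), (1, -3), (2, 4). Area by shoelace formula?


Shoelace sum: ((-6)*(-8) - 2*(-6)) + (2*(-3) - 1*(-8)) + (1*4 - 2*(-3)) + (2*(-6) - (-6)*4)
= 84
Area = |84|/2 = 42

42


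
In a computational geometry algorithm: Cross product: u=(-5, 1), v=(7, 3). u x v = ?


u x v = u_x*v_y - u_y*v_x = (-5)*3 - 1*7
= (-15) - 7 = -22

-22


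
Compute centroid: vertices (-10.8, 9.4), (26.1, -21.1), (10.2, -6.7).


Centroid = ((x_A+x_B+x_C)/3, (y_A+y_B+y_C)/3)
= (((-10.8)+26.1+10.2)/3, (9.4+(-21.1)+(-6.7))/3)
= (8.5, -6.1333)

(8.5, -6.1333)


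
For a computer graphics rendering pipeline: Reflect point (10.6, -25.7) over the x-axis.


Reflection over x-axis: (x,y) -> (x,-y)
(10.6, -25.7) -> (10.6, 25.7)

(10.6, 25.7)


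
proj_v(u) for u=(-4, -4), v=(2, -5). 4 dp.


u.v = 12, |v| = sqrt(29) = 5.3852
Scalar projection = u.v / |v| = 12 / sqrt(29) = 2.2283

2.2283


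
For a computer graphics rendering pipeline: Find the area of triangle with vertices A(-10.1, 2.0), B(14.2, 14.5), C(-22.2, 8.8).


Area = |x_A(y_B-y_C) + x_B(y_C-y_A) + x_C(y_A-y_B)|/2
= |(-57.57) + 96.56 + 277.5|/2
= 316.49/2 = 158.245

158.245


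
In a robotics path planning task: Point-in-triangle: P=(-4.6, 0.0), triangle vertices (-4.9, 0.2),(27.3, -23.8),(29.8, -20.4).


Cross products: AB x AP = 0.76, BC x BP = 167.96, CA x CP = 0.76
All same sign? yes

Yes, inside


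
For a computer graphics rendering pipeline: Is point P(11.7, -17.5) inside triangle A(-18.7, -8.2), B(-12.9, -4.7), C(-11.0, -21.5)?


Cross products: AB x AP = -160.34, BC x BP = 388.96, CA x CP = -332.71
All same sign? no

No, outside


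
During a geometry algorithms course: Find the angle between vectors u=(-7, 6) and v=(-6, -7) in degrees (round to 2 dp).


u.v = 0, |u| = sqrt(85) = 9.2195, |v| = sqrt(85) = 9.2195
cos(theta) = u.v/(|u||v|) = 0/sqrt(7225) = 0
theta = acos(0) = 90 degrees

90 degrees


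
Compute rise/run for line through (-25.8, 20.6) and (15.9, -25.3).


slope = (y2-y1)/(x2-x1) = ((-25.3)-20.6)/(15.9-(-25.8)) = (-45.9)/41.7 = -1.1007

-1.1007


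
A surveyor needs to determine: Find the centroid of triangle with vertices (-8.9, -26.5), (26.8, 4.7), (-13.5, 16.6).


Centroid = ((x_A+x_B+x_C)/3, (y_A+y_B+y_C)/3)
= (((-8.9)+26.8+(-13.5))/3, ((-26.5)+4.7+16.6)/3)
= (1.4667, -1.7333)

(1.4667, -1.7333)


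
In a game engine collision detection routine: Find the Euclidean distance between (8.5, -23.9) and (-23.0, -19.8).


dx=-31.5, dy=4.1
d^2 = (-31.5)^2 + 4.1^2 = 1009.06
d = sqrt(1009.06) = 31.7657

31.7657


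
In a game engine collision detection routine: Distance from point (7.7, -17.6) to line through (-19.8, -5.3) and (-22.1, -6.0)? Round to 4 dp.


|cross product| = 47.54
|line direction| = sqrt(5.78) = 2.4042
Distance = 47.54/sqrt(5.78) = 19.774

19.774


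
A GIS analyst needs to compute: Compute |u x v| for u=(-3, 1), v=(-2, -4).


|u x v| = |(-3)*(-4) - 1*(-2)|
= |12 - (-2)| = 14

14


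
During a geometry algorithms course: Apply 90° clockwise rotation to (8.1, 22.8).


90° CW: (x,y) -> (y, -x)
(8.1,22.8) -> (22.8, -8.1)

(22.8, -8.1)


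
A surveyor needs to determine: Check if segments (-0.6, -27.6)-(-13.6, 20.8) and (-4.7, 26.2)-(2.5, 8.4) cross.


Cross products: d1=-314.38, d2=-197.3, d3=-500.96, d4=-618.04
d1*d2 < 0 and d3*d4 < 0? no

No, they don't intersect


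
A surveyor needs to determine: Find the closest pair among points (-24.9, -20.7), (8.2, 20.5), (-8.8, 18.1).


d(P0,P1) = 52.8493, d(P0,P2) = 42.0077, d(P1,P2) = 17.1686
Closest: P1 and P2

Closest pair: (8.2, 20.5) and (-8.8, 18.1), distance = 17.1686


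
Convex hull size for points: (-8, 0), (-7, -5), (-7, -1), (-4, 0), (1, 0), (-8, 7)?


Convex hull vertices (CCW): (-8, 0), (-7, -5), (1, 0), (-8, 7)
Count = 4

4


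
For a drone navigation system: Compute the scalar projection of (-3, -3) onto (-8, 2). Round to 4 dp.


u.v = 18, |v| = sqrt(68) = 8.2462
Scalar projection = u.v / |v| = 18 / sqrt(68) = 2.1828

2.1828


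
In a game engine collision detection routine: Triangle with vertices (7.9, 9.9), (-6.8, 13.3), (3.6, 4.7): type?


Side lengths squared: AB^2=227.65, BC^2=182.12, CA^2=45.53
Sorted: [45.53, 182.12, 227.65]
By sides: Scalene, By angles: Right

Scalene, Right
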